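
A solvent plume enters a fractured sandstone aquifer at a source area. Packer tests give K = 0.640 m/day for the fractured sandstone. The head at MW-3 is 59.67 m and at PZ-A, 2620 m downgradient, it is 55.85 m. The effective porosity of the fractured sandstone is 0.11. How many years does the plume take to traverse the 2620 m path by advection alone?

846

Hydraulic gradient i = (59.67 − 55.85) / 2620 = 3.82 / 2620 = 0.001458.
Darcy flux q = K · i = 0.6400 × 0.001458 = 0.0009331 m/day.
Seepage velocity v = q / n_e = 0.0009331 / 0.11 = 0.008483 m/day.
Travel time t = L / v = 2620 / 0.008483 = 3.089e+05 days = 845.6 years.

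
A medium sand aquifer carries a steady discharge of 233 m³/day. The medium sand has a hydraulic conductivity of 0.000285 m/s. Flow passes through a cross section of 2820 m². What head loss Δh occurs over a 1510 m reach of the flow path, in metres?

Convert K: 0.000285 m/s × 86400 = 24.62 m/day.
From Q = K·A·i, i = Q / (K·A) = 233 / (24.62 × 2820) = 0.003355.
Head loss Δh = i · L = 0.003355 × 1510 = 5.067 m.

5.07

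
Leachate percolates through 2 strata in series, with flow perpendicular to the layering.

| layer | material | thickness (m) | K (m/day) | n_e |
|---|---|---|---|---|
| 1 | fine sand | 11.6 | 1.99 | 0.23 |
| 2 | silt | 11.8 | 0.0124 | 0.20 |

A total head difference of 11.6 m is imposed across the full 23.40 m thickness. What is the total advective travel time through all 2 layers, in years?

1.14

With flow normal to the layers, continuity requires the same specific discharge q through every layer.
Σ(b_i/K_i) = 11.6/1.99 + 11.8/0.0124 = 957.4 d.
q = Δh / Σ(b_i/K_i) = 11.6 / 957.4 = 0.01212 m/day.
In each layer the seepage velocity is v_i = q/n_i, so the layer transit time is t_i = b_i·n_i / q:
  layer 1 (fine sand): t_1 = 11.6 × 0.23 / 0.01212 = 220.2 d
  layer 2 (silt): t_2 = 11.8 × 0.20 / 0.01212 = 194.8 d
Total t = Σ t_i = 415.0 days = 1.136 years.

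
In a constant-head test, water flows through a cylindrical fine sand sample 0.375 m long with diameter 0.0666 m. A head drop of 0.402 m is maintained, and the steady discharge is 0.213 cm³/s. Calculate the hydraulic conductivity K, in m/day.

Cross-sectional area A = π·(d/2)² = π × (0.0666/2)² = 0.003484 m².
Convert discharge: 0.213 cm³/s = 2.130e-07 m³/s.
Darcy's law rearranged: K = Q·L / (A·Δh) = 2.130e-07 × 0.375 / (0.003484 × 0.402) = 5.704e-05 m/s = 4.928 m/day.

4.93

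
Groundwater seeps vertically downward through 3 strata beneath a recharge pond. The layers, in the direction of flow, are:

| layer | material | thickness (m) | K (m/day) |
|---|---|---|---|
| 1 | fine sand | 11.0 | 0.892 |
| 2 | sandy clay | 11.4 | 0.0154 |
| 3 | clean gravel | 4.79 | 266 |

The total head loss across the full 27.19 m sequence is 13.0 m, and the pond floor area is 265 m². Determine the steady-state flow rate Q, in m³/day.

4.58

Flow is perpendicular to layering, so the layers act in series and the equivalent K is the thickness-weighted harmonic mean.
Total thickness L = 11.0 + 11.4 + 4.79 = 27.19 m.
Σ(b_i/K_i) = 11.0/0.892 + 11.4/0.0154 + 4.79/266 = 752.6 d.
K_eq = L / Σ(b_i/K_i) = 27.19 / 752.6 = 0.03613 m/day.
Q = K_eq · A · (Δh/L) = 0.03613 × 265 × (13.0/27.19) = 4.577 m³/day.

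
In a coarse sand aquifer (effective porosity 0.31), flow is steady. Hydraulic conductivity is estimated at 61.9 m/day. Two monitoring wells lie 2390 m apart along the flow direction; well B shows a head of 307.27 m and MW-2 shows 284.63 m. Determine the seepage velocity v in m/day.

Hydraulic gradient i = (307.27 − 284.63) / 2390 = 22.64 / 2390 = 0.009473.
Darcy flux q = K · i = 61.90 × 0.009473 = 0.5864 m/day.
Seepage velocity v = q / n_e = 0.5864 / 0.31 = 1.892 m/day.

1.89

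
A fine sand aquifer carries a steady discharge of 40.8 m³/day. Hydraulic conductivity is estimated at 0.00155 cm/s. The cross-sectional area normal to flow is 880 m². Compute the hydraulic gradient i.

0.0346

Convert K: 0.00155 cm/s × 864 = 1.339 m/day.
From Q = K·A·i, i = Q / (K·A) = 40.8 / (1.339 × 880.0) = 0.03462.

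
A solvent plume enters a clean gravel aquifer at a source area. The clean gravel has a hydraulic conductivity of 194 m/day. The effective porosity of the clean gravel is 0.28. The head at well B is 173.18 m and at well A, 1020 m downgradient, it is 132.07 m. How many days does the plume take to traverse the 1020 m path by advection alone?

Hydraulic gradient i = (173.18 − 132.07) / 1020 = 41.11 / 1020 = 0.04030.
Darcy flux q = K · i = 194.0 × 0.04030 = 7.819 m/day.
Seepage velocity v = q / n_e = 7.819 / 0.28 = 27.92 m/day.
Travel time t = L / v = 1020 / 27.92 = 36.53 days.

36.5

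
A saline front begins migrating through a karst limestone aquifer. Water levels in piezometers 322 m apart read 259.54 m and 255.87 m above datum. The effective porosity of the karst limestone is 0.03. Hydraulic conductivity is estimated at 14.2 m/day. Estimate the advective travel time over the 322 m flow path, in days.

59.7

Hydraulic gradient i = (259.54 − 255.87) / 322 = 3.67 / 322 = 0.01140.
Darcy flux q = K · i = 14.20 × 0.01140 = 0.1618 m/day.
Seepage velocity v = q / n_e = 0.1618 / 0.03 = 5.395 m/day.
Travel time t = L / v = 322 / 5.395 = 59.69 days.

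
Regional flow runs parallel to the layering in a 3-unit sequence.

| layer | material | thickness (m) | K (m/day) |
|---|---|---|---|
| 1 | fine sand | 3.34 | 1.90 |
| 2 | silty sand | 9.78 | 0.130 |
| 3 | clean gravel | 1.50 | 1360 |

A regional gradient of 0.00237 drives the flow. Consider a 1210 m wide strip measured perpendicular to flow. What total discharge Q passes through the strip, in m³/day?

Flow is parallel to layering, so each bed carries its own Darcy discharge and the transmissivities add.
Σ(K_i·b_i) = 1.90×3.34 + 0.130×9.78 + 1360×1.50 = 2048 m²/day.
Hydraulic gradient i = 0.00237.
Q = Σ(K_i·b_i) · W · i = 2048 × 1210 × 0.002370 = 5872 m³/day.

5870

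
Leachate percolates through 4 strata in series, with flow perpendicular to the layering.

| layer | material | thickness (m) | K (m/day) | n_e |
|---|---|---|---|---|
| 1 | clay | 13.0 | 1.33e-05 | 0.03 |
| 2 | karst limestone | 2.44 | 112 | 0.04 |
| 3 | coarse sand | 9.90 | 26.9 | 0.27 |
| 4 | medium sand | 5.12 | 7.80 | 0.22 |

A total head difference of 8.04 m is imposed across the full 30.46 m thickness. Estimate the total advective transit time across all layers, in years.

1430

With flow normal to the layers, continuity requires the same specific discharge q through every layer.
Σ(b_i/K_i) = 13.0/1.33e-05 + 2.44/112 + 9.90/26.9 + 5.12/7.80 = 9.774e+05 d.
q = Δh / Σ(b_i/K_i) = 8.04 / 9.774e+05 = 8.226e-06 m/day.
In each layer the seepage velocity is v_i = q/n_i, so the layer transit time is t_i = b_i·n_i / q:
  layer 1 (clay): t_1 = 13.0 × 0.03 / 8.226e-06 = 47413 d
  layer 2 (karst limestone): t_2 = 2.44 × 0.04 / 8.226e-06 = 11865 d
  layer 3 (coarse sand): t_3 = 9.90 × 0.27 / 8.226e-06 = 3.250e+05 d
  layer 4 (medium sand): t_4 = 5.12 × 0.22 / 8.226e-06 = 1.369e+05 d
Total t = Σ t_i = 5.212e+05 days = 1427 years.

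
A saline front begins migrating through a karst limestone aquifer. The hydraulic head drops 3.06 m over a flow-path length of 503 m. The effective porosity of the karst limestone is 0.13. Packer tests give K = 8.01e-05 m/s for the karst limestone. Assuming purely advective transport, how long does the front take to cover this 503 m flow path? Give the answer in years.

4.25

Convert K: 8.01e-05 m/s × 86400 = 6.921 m/day.
Hydraulic gradient i = Δh / L = 3.06 / 503 = 0.006083.
Darcy flux q = K · i = 6.921 × 0.006083 = 0.04210 m/day.
Seepage velocity v = q / n_e = 0.04210 / 0.13 = 0.3239 m/day.
Travel time t = L / v = 503 / 0.3239 = 1553 days = 4.252 years.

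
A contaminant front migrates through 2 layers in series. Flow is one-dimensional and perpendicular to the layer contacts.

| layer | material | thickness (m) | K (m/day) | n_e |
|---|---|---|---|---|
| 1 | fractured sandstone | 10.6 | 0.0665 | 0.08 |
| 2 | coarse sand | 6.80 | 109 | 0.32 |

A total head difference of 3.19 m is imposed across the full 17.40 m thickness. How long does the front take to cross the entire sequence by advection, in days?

151

With flow normal to the layers, continuity requires the same specific discharge q through every layer.
Σ(b_i/K_i) = 10.6/0.0665 + 6.80/109 = 159.5 d.
q = Δh / Σ(b_i/K_i) = 3.19 / 159.5 = 0.02000 m/day.
In each layer the seepage velocity is v_i = q/n_i, so the layer transit time is t_i = b_i·n_i / q:
  layer 1 (fractured sandstone): t_1 = 10.6 × 0.08 / 0.02000 = 42.39 d
  layer 2 (coarse sand): t_2 = 6.80 × 0.32 / 0.02000 = 108.8 d
Total t = Σ t_i = 151.2 days.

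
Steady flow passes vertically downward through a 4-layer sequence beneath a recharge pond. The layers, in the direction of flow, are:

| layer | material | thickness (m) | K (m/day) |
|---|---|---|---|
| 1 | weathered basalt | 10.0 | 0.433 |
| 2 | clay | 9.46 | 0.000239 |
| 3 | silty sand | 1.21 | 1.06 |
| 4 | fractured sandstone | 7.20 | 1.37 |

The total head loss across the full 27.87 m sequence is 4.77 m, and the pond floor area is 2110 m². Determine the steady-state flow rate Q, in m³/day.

0.254

Flow is perpendicular to layering, so the layers act in series and the equivalent K is the thickness-weighted harmonic mean.
Total thickness L = 10.0 + 9.46 + 1.21 + 7.20 = 27.87 m.
Σ(b_i/K_i) = 10.0/0.433 + 9.46/0.000239 + 1.21/1.06 + 7.20/1.37 = 39611 d.
K_eq = L / Σ(b_i/K_i) = 27.87 / 39611 = 0.0007036 m/day.
Q = K_eq · A · (Δh/L) = 0.0007036 × 2110 × (4.77/27.87) = 0.2541 m³/day.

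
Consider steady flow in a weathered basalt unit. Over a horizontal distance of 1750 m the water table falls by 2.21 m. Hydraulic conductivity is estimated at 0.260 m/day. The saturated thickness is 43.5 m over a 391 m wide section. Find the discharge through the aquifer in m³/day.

5.58

Cross-sectional area A = 391 × 43.5 = 17008 m².
Hydraulic gradient i = Δh / L = 2.21 / 1750 = 0.001263.
Darcy's law: Q = K · A · i = 0.2600 × 17008 × 0.001263 = 5.585 m³/day.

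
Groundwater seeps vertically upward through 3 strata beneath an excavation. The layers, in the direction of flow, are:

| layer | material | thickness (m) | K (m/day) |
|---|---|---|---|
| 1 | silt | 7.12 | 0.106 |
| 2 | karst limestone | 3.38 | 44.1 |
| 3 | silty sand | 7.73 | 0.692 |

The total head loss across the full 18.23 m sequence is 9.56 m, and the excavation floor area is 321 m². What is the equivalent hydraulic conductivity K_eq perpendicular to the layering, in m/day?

0.232

Flow is perpendicular to layering, so the layers act in series and the equivalent K is the thickness-weighted harmonic mean.
Total thickness L = 7.12 + 3.38 + 7.73 = 18.23 m.
Σ(b_i/K_i) = 7.12/0.106 + 3.38/44.1 + 7.73/0.692 = 78.42 d.
K_eq = L / Σ(b_i/K_i) = 18.23 / 78.42 = 0.2325 m/day.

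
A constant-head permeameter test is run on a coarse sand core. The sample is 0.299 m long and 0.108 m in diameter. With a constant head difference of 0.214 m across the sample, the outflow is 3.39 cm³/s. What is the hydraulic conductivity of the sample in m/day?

44.7

Cross-sectional area A = π·(d/2)² = π × (0.108/2)² = 0.009161 m².
Convert discharge: 3.39 cm³/s = 3.390e-06 m³/s.
Darcy's law rearranged: K = Q·L / (A·Δh) = 3.390e-06 × 0.299 / (0.009161 × 0.214) = 0.0005170 m/s = 44.67 m/day.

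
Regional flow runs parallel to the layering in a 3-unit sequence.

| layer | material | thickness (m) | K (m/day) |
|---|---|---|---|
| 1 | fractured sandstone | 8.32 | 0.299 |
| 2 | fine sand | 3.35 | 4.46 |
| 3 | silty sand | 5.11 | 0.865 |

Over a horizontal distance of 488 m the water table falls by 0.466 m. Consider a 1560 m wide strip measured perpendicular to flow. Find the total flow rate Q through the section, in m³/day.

Flow is parallel to layering, so each bed carries its own Darcy discharge and the transmissivities add.
Σ(K_i·b_i) = 0.299×8.32 + 4.46×3.35 + 0.865×5.11 = 21.85 m²/day.
Hydraulic gradient i = Δh / L = 0.466 / 488 = 0.0009549.
Q = Σ(K_i·b_i) · W · i = 21.85 × 1560 × 0.0009549 = 32.55 m³/day.

32.5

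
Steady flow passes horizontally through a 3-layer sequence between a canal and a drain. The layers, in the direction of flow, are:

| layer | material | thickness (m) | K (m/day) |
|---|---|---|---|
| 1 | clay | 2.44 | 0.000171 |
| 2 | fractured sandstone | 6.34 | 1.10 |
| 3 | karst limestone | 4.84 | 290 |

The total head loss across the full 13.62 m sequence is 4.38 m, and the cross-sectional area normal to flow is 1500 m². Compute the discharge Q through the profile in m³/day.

0.460

Flow is perpendicular to layering, so the layers act in series and the equivalent K is the thickness-weighted harmonic mean.
Total thickness L = 2.44 + 6.34 + 4.84 = 13.62 m.
Σ(b_i/K_i) = 2.44/0.000171 + 6.34/1.10 + 4.84/290 = 14275 d.
K_eq = L / Σ(b_i/K_i) = 13.62 / 14275 = 0.0009541 m/day.
Q = K_eq · A · (Δh/L) = 0.0009541 × 1500 × (4.38/13.62) = 0.4603 m³/day.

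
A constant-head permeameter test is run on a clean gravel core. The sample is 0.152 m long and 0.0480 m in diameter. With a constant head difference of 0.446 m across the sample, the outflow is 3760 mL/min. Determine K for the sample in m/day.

1020

Cross-sectional area A = π·(d/2)² = π × (0.0480/2)² = 0.001810 m².
Convert discharge: 3760 mL/min = 6.267e-05 m³/s.
Darcy's law rearranged: K = Q·L / (A·Δh) = 6.267e-05 × 0.152 / (0.001810 × 0.446) = 0.01180 m/s = 1020 m/day.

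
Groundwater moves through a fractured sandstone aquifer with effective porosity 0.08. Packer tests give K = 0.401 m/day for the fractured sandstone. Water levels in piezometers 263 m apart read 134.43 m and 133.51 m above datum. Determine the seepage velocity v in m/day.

Hydraulic gradient i = (134.43 − 133.51) / 263 = 0.92 / 263 = 0.003498.
Darcy flux q = K · i = 0.4010 × 0.003498 = 0.001403 m/day.
Seepage velocity v = q / n_e = 0.001403 / 0.08 = 0.01753 m/day.

0.0175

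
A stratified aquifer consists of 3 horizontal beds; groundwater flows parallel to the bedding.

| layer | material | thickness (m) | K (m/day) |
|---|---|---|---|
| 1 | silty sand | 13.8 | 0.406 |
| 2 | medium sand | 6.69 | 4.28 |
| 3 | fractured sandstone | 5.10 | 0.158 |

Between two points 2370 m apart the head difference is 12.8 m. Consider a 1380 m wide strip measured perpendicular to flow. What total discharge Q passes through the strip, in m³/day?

Flow is parallel to layering, so each bed carries its own Darcy discharge and the transmissivities add.
Σ(K_i·b_i) = 0.406×13.8 + 4.28×6.69 + 0.158×5.10 = 35.04 m²/day.
Hydraulic gradient i = Δh / L = 12.8 / 2370 = 0.005401.
Q = Σ(K_i·b_i) · W · i = 35.04 × 1380 × 0.005401 = 261.2 m³/day.

261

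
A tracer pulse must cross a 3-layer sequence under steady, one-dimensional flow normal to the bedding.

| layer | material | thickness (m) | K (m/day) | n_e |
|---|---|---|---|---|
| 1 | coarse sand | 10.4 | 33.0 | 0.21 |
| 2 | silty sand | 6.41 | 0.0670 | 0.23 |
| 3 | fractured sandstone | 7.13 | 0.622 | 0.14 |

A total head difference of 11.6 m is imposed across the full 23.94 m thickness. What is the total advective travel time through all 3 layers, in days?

With flow normal to the layers, continuity requires the same specific discharge q through every layer.
Σ(b_i/K_i) = 10.4/33.0 + 6.41/0.0670 + 7.13/0.622 = 107.4 d.
q = Δh / Σ(b_i/K_i) = 11.6 / 107.4 = 0.1080 m/day.
In each layer the seepage velocity is v_i = q/n_i, so the layer transit time is t_i = b_i·n_i / q:
  layer 1 (coarse sand): t_1 = 10.4 × 0.21 / 0.1080 = 20.23 d
  layer 2 (silty sand): t_2 = 6.41 × 0.23 / 0.1080 = 13.66 d
  layer 3 (fractured sandstone): t_3 = 7.13 × 0.14 / 0.1080 = 9.246 d
Total t = Σ t_i = 43.13 days.

43.1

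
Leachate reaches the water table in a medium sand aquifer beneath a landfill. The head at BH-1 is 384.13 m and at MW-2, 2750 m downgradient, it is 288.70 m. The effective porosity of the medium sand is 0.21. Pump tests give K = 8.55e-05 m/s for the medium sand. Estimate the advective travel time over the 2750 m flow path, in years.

Convert K: 8.55e-05 m/s × 86400 = 7.387 m/day.
Hydraulic gradient i = (384.13 − 288.70) / 2750 = 95.43 / 2750 = 0.03470.
Darcy flux q = K · i = 7.387 × 0.03470 = 0.2563 m/day.
Seepage velocity v = q / n_e = 0.2563 / 0.21 = 1.221 m/day.
Travel time t = L / v = 2750 / 1.221 = 2253 days = 6.168 years.

6.17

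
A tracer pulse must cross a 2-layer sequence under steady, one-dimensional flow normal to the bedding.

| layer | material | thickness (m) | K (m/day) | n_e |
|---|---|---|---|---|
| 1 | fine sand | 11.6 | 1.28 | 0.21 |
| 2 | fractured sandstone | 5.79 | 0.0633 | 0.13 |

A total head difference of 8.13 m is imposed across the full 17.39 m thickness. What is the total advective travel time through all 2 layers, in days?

With flow normal to the layers, continuity requires the same specific discharge q through every layer.
Σ(b_i/K_i) = 11.6/1.28 + 5.79/0.0633 = 100.5 d.
q = Δh / Σ(b_i/K_i) = 8.13 / 100.5 = 0.08087 m/day.
In each layer the seepage velocity is v_i = q/n_i, so the layer transit time is t_i = b_i·n_i / q:
  layer 1 (fine sand): t_1 = 11.6 × 0.21 / 0.08087 = 30.12 d
  layer 2 (fractured sandstone): t_2 = 5.79 × 0.13 / 0.08087 = 9.308 d
Total t = Σ t_i = 39.43 days.

39.4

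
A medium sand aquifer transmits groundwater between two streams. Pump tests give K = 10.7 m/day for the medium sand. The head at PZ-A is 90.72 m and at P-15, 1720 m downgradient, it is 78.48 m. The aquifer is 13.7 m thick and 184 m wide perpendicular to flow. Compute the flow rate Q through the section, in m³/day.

Cross-sectional area A = 184 × 13.7 = 2521 m².
Hydraulic gradient i = (90.72 − 78.48) / 1720 = 12.24 / 1720 = 0.007116.
Darcy's law: Q = K · A · i = 10.70 × 2521 × 0.007116 = 191.9 m³/day.

192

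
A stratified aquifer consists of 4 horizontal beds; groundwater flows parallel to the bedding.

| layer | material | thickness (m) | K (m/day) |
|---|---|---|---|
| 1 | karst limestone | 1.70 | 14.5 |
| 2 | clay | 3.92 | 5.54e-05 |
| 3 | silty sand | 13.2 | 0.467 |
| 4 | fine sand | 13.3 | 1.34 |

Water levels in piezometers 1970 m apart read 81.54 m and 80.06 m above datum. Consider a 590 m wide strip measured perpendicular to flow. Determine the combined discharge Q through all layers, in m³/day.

Flow is parallel to layering, so each bed carries its own Darcy discharge and the transmissivities add.
Σ(K_i·b_i) = 14.5×1.70 + 5.54e-05×3.92 + 0.467×13.2 + 1.34×13.3 = 48.64 m²/day.
Hydraulic gradient i = (81.54 − 80.06) / 1970 = 1.48 / 1970 = 0.0007513.
Q = Σ(K_i·b_i) · W · i = 48.64 × 590 × 0.0007513 = 21.56 m³/day.

21.6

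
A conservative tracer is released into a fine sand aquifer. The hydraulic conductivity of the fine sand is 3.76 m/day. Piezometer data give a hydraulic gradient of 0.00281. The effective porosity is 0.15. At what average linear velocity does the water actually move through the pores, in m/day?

0.0704

Hydraulic gradient i = 0.00281.
Darcy flux q = K · i = 3.760 × 0.002810 = 0.01057 m/day.
Seepage velocity v = q / n_e = 0.01057 / 0.15 = 0.07044 m/day.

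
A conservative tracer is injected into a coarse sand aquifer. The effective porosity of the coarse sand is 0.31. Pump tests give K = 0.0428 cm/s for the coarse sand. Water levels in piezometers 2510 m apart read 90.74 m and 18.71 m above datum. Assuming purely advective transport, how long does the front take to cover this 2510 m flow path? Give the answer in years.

2.01

Convert K: 0.0428 cm/s × 864 = 36.98 m/day.
Hydraulic gradient i = (90.74 − 18.71) / 2510 = 72.03 / 2510 = 0.02870.
Darcy flux q = K · i = 36.98 × 0.02870 = 1.061 m/day.
Seepage velocity v = q / n_e = 1.061 / 0.31 = 3.423 m/day.
Travel time t = L / v = 2510 / 3.423 = 733.2 days = 2.007 years.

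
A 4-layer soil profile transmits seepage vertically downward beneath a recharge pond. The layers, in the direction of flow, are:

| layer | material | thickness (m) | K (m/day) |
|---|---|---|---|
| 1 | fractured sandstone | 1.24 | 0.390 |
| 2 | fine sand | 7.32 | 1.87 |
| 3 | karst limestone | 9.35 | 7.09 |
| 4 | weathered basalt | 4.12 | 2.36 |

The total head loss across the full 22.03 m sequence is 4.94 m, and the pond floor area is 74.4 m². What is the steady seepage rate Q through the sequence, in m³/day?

36.2

Flow is perpendicular to layering, so the layers act in series and the equivalent K is the thickness-weighted harmonic mean.
Total thickness L = 1.24 + 7.32 + 9.35 + 4.12 = 22.03 m.
Σ(b_i/K_i) = 1.24/0.390 + 7.32/1.87 + 9.35/7.09 + 4.12/2.36 = 10.16 d.
K_eq = L / Σ(b_i/K_i) = 22.03 / 10.16 = 2.169 m/day.
Q = K_eq · A · (Δh/L) = 2.169 × 74.4 × (4.94/22.03) = 36.18 m³/day.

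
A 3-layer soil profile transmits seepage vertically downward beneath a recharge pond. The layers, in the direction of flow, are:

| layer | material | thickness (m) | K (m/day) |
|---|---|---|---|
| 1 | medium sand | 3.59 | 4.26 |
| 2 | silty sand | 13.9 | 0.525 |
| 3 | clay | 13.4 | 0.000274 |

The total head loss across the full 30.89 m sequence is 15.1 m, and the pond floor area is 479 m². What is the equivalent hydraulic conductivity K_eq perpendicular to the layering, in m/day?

0.000631

Flow is perpendicular to layering, so the layers act in series and the equivalent K is the thickness-weighted harmonic mean.
Total thickness L = 3.59 + 13.9 + 13.4 = 30.89 m.
Σ(b_i/K_i) = 3.59/4.26 + 13.9/0.525 + 13.4/0.000274 = 48932 d.
K_eq = L / Σ(b_i/K_i) = 30.89 / 48932 = 0.0006313 m/day.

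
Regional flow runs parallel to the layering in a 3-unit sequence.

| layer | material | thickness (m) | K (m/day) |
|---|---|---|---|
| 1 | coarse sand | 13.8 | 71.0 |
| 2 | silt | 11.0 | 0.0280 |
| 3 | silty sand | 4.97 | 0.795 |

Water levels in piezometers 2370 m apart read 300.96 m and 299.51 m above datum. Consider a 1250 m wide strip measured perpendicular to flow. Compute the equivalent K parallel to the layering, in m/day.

33.1

Flow is parallel to layering, so each bed carries its own Darcy discharge and the transmissivities add.
Σ(K_i·b_i) = 71.0×13.8 + 0.0280×11.0 + 0.795×4.97 = 984.1 m²/day.
Total thickness b = 29.77 m, so K_eq = Σ(K_i·b_i)/b = 33.06 m/day.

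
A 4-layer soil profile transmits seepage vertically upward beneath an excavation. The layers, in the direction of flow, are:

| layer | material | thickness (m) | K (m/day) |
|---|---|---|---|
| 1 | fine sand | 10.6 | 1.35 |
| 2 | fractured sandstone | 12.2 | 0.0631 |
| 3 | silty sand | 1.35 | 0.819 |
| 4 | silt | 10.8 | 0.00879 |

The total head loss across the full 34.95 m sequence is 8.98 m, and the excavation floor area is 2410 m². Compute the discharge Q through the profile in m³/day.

15.1

Flow is perpendicular to layering, so the layers act in series and the equivalent K is the thickness-weighted harmonic mean.
Total thickness L = 10.6 + 12.2 + 1.35 + 10.8 = 34.95 m.
Σ(b_i/K_i) = 10.6/1.35 + 12.2/0.0631 + 1.35/0.819 + 10.8/0.00879 = 1432 d.
K_eq = L / Σ(b_i/K_i) = 34.95 / 1432 = 0.02441 m/day.
Q = K_eq · A · (Δh/L) = 0.02441 × 2410 × (8.98/34.95) = 15.12 m³/day.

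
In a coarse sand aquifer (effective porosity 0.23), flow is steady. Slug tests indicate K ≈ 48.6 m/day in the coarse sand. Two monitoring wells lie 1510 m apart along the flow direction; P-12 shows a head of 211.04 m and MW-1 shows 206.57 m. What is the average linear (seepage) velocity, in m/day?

Hydraulic gradient i = (211.04 − 206.57) / 1510 = 4.47 / 1510 = 0.002960.
Darcy flux q = K · i = 48.60 × 0.002960 = 0.1439 m/day.
Seepage velocity v = q / n_e = 0.1439 / 0.23 = 0.6255 m/day.

0.626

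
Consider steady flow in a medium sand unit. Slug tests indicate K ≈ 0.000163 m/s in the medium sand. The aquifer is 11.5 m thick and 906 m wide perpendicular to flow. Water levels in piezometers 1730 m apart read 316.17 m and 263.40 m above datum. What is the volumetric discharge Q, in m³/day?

4480

Convert K: 0.000163 m/s × 86400 = 14.08 m/day.
Cross-sectional area A = 906 × 11.5 = 10419 m².
Hydraulic gradient i = (316.17 − 263.40) / 1730 = 52.77 / 1730 = 0.03050.
Darcy's law: Q = K · A · i = 14.08 × 10419 × 0.03050 = 4476 m³/day.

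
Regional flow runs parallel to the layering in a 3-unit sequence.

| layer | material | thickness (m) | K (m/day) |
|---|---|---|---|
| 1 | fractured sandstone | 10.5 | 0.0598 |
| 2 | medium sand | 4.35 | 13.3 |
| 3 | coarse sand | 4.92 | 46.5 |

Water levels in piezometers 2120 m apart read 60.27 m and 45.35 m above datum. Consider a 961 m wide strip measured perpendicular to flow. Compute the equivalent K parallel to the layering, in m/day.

14.5

Flow is parallel to layering, so each bed carries its own Darcy discharge and the transmissivities add.
Σ(K_i·b_i) = 0.0598×10.5 + 13.3×4.35 + 46.5×4.92 = 287.3 m²/day.
Total thickness b = 19.77 m, so K_eq = Σ(K_i·b_i)/b = 14.53 m/day.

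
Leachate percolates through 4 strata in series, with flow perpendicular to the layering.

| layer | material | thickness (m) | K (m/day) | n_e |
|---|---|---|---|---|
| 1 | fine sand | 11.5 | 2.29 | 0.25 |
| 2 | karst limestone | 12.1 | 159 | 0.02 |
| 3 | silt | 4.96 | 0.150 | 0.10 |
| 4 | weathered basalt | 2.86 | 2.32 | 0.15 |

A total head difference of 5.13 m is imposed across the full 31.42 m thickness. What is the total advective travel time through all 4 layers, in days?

31.0

With flow normal to the layers, continuity requires the same specific discharge q through every layer.
Σ(b_i/K_i) = 11.5/2.29 + 12.1/159 + 4.96/0.150 + 2.86/2.32 = 39.40 d.
q = Δh / Σ(b_i/K_i) = 5.13 / 39.40 = 0.1302 m/day.
In each layer the seepage velocity is v_i = q/n_i, so the layer transit time is t_i = b_i·n_i / q:
  layer 1 (fine sand): t_1 = 11.5 × 0.25 / 0.1302 = 22.08 d
  layer 2 (karst limestone): t_2 = 12.1 × 0.02 / 0.1302 = 1.859 d
  layer 3 (silt): t_3 = 4.96 × 0.10 / 0.1302 = 3.809 d
  layer 4 (weathered basalt): t_4 = 2.86 × 0.15 / 0.1302 = 3.295 d
Total t = Σ t_i = 31.04 days.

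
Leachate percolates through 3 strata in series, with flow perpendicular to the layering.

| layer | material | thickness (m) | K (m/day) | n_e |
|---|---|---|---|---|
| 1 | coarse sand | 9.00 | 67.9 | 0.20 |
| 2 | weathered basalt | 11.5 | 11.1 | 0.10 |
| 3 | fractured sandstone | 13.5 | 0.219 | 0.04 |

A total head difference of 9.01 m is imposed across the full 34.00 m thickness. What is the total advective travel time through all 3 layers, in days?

24.3

With flow normal to the layers, continuity requires the same specific discharge q through every layer.
Σ(b_i/K_i) = 9.00/67.9 + 11.5/11.1 + 13.5/0.219 = 62.81 d.
q = Δh / Σ(b_i/K_i) = 9.01 / 62.81 = 0.1434 m/day.
In each layer the seepage velocity is v_i = q/n_i, so the layer transit time is t_i = b_i·n_i / q:
  layer 1 (coarse sand): t_1 = 9.00 × 0.20 / 0.1434 = 12.55 d
  layer 2 (weathered basalt): t_2 = 11.5 × 0.10 / 0.1434 = 8.017 d
  layer 3 (fractured sandstone): t_3 = 13.5 × 0.04 / 0.1434 = 3.765 d
Total t = Σ t_i = 24.33 days.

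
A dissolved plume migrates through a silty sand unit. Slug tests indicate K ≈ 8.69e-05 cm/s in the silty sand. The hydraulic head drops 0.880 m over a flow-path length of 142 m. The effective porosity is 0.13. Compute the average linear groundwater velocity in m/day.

Convert K: 8.69e-05 cm/s × 864 = 0.07508 m/day.
Hydraulic gradient i = Δh / L = 0.880 / 142 = 0.006197.
Darcy flux q = K · i = 0.07508 × 0.006197 = 0.0004653 m/day.
Seepage velocity v = q / n_e = 0.0004653 / 0.13 = 0.003579 m/day.

0.00358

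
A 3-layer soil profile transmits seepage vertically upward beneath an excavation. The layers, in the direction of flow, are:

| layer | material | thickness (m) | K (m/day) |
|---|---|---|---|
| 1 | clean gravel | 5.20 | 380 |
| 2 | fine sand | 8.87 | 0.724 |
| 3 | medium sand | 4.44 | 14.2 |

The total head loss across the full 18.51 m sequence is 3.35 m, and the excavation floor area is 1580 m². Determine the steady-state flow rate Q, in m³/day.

Flow is perpendicular to layering, so the layers act in series and the equivalent K is the thickness-weighted harmonic mean.
Total thickness L = 5.20 + 8.87 + 4.44 = 18.51 m.
Σ(b_i/K_i) = 5.20/380 + 8.87/0.724 + 4.44/14.2 = 12.58 d.
K_eq = L / Σ(b_i/K_i) = 18.51 / 12.58 = 1.472 m/day.
Q = K_eq · A · (Δh/L) = 1.472 × 1580 × (3.35/18.51) = 420.8 m³/day.

421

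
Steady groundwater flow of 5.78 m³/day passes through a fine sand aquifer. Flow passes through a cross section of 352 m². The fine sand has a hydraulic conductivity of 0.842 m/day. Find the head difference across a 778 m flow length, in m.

15.2

From Q = K·A·i, i = Q / (K·A) = 5.78 / (0.8420 × 352.0) = 0.01950.
Head loss Δh = i · L = 0.01950 × 778 = 15.17 m.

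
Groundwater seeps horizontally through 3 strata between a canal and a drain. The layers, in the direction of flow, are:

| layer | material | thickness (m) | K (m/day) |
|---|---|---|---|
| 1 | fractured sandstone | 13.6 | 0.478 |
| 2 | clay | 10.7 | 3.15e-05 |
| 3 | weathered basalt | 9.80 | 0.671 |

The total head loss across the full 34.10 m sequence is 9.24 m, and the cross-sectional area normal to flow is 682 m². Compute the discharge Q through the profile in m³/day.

Flow is perpendicular to layering, so the layers act in series and the equivalent K is the thickness-weighted harmonic mean.
Total thickness L = 13.6 + 10.7 + 9.80 = 34.10 m.
Σ(b_i/K_i) = 13.6/0.478 + 10.7/3.15e-05 + 9.80/0.671 = 3.397e+05 d.
K_eq = L / Σ(b_i/K_i) = 34.10 / 3.397e+05 = 0.0001004 m/day.
Q = K_eq · A · (Δh/L) = 0.0001004 × 682 × (9.24/34.10) = 0.01855 m³/day.

0.0185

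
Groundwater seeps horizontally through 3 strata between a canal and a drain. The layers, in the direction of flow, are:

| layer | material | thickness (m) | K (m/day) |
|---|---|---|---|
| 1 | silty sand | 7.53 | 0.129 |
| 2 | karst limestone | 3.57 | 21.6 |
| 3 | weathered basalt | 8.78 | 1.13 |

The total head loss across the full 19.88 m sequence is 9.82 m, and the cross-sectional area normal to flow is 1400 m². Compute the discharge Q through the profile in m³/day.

Flow is perpendicular to layering, so the layers act in series and the equivalent K is the thickness-weighted harmonic mean.
Total thickness L = 7.53 + 3.57 + 8.78 = 19.88 m.
Σ(b_i/K_i) = 7.53/0.129 + 3.57/21.6 + 8.78/1.13 = 66.31 d.
K_eq = L / Σ(b_i/K_i) = 19.88 / 66.31 = 0.2998 m/day.
Q = K_eq · A · (Δh/L) = 0.2998 × 1400 × (9.82/19.88) = 207.3 m³/day.

207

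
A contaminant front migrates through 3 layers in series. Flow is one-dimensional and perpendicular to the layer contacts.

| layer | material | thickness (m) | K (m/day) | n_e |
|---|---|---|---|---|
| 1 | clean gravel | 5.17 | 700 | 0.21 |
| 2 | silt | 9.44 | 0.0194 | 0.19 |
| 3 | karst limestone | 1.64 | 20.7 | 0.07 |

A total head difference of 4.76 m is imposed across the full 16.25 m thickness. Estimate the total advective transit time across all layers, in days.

306

With flow normal to the layers, continuity requires the same specific discharge q through every layer.
Σ(b_i/K_i) = 5.17/700 + 9.44/0.0194 + 1.64/20.7 = 486.7 d.
q = Δh / Σ(b_i/K_i) = 4.76 / 486.7 = 0.009780 m/day.
In each layer the seepage velocity is v_i = q/n_i, so the layer transit time is t_i = b_i·n_i / q:
  layer 1 (clean gravel): t_1 = 5.17 × 0.21 / 0.009780 = 111.0 d
  layer 2 (silt): t_2 = 9.44 × 0.19 / 0.009780 = 183.4 d
  layer 3 (karst limestone): t_3 = 1.64 × 0.07 / 0.009780 = 11.74 d
Total t = Σ t_i = 306.1 days.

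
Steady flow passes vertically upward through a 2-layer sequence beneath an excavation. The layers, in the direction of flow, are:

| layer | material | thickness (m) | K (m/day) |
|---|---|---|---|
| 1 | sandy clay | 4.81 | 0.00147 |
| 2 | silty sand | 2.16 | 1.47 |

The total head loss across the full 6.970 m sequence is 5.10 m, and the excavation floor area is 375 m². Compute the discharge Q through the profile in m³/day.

Flow is perpendicular to layering, so the layers act in series and the equivalent K is the thickness-weighted harmonic mean.
Total thickness L = 4.81 + 2.16 = 6.970 m.
Σ(b_i/K_i) = 4.81/0.00147 + 2.16/1.47 = 3274 d.
K_eq = L / Σ(b_i/K_i) = 6.970 / 3274 = 0.002129 m/day.
Q = K_eq · A · (Δh/L) = 0.002129 × 375 × (5.10/6.970) = 0.5842 m³/day.

0.584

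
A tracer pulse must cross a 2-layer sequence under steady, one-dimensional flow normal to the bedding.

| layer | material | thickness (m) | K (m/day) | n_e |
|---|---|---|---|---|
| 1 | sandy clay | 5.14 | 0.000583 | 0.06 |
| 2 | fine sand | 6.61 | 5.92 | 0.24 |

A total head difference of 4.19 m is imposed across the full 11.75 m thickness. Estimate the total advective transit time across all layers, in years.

10.9

With flow normal to the layers, continuity requires the same specific discharge q through every layer.
Σ(b_i/K_i) = 5.14/0.000583 + 6.61/5.92 = 8818 d.
q = Δh / Σ(b_i/K_i) = 4.19 / 8818 = 0.0004752 m/day.
In each layer the seepage velocity is v_i = q/n_i, so the layer transit time is t_i = b_i·n_i / q:
  layer 1 (sandy clay): t_1 = 5.14 × 0.06 / 0.0004752 = 649.0 d
  layer 2 (fine sand): t_2 = 6.61 × 0.24 / 0.0004752 = 3338 d
Total t = Σ t_i = 3987 days = 10.92 years.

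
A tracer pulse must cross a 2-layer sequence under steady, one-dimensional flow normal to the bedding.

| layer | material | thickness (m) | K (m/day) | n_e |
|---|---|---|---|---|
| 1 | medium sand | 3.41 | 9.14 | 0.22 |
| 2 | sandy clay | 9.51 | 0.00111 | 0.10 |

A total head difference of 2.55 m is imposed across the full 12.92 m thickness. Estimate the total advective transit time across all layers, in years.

With flow normal to the layers, continuity requires the same specific discharge q through every layer.
Σ(b_i/K_i) = 3.41/9.14 + 9.51/0.00111 = 8568 d.
q = Δh / Σ(b_i/K_i) = 2.55 / 8568 = 0.0002976 m/day.
In each layer the seepage velocity is v_i = q/n_i, so the layer transit time is t_i = b_i·n_i / q:
  layer 1 (medium sand): t_1 = 3.41 × 0.22 / 0.0002976 = 2521 d
  layer 2 (sandy clay): t_2 = 9.51 × 0.10 / 0.0002976 = 3195 d
Total t = Σ t_i = 5716 days = 15.65 years.

15.6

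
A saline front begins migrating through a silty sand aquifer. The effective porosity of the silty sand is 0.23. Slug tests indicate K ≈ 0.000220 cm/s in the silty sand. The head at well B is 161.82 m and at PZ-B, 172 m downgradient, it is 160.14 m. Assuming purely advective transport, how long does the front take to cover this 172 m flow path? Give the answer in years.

Convert K: 0.000220 cm/s × 864 = 0.1901 m/day.
Hydraulic gradient i = (161.82 − 160.14) / 172 = 1.68 / 172 = 0.009767.
Darcy flux q = K · i = 0.1901 × 0.009767 = 0.001857 m/day.
Seepage velocity v = q / n_e = 0.001857 / 0.23 = 0.008072 m/day.
Travel time t = L / v = 172 / 0.008072 = 21308 days = 58.34 years.

58.3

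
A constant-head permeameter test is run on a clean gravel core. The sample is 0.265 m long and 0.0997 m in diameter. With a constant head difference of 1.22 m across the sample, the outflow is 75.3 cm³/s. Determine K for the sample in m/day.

181

Cross-sectional area A = π·(d/2)² = π × (0.0997/2)² = 0.007807 m².
Convert discharge: 75.3 cm³/s = 7.530e-05 m³/s.
Darcy's law rearranged: K = Q·L / (A·Δh) = 7.530e-05 × 0.265 / (0.007807 × 1.22) = 0.002095 m/s = 181.0 m/day.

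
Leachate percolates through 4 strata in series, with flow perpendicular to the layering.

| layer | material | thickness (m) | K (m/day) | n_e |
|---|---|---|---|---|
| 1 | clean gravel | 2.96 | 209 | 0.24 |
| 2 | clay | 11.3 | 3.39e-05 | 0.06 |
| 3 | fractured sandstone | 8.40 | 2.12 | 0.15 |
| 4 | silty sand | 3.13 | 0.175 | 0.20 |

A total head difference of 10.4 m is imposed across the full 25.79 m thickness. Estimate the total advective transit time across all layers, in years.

With flow normal to the layers, continuity requires the same specific discharge q through every layer.
Σ(b_i/K_i) = 2.96/209 + 11.3/3.39e-05 + 8.40/2.12 + 3.13/0.175 = 3.334e+05 d.
q = Δh / Σ(b_i/K_i) = 10.4 / 3.334e+05 = 3.120e-05 m/day.
In each layer the seepage velocity is v_i = q/n_i, so the layer transit time is t_i = b_i·n_i / q:
  layer 1 (clean gravel): t_1 = 2.96 × 0.24 / 3.120e-05 = 22771 d
  layer 2 (clay): t_2 = 11.3 × 0.06 / 3.120e-05 = 21732 d
  layer 3 (fractured sandstone): t_3 = 8.40 × 0.15 / 3.120e-05 = 40387 d
  layer 4 (silty sand): t_4 = 3.13 × 0.20 / 3.120e-05 = 20065 d
Total t = Σ t_i = 1.050e+05 days = 287.4 years.

287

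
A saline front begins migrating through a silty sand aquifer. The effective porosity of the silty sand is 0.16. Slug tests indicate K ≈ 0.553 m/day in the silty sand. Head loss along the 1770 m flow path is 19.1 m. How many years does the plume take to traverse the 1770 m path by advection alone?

130

Hydraulic gradient i = Δh / L = 19.1 / 1770 = 0.01079.
Darcy flux q = K · i = 0.5530 × 0.01079 = 0.005967 m/day.
Seepage velocity v = q / n_e = 0.005967 / 0.16 = 0.03730 m/day.
Travel time t = L / v = 1770 / 0.03730 = 47458 days = 129.9 years.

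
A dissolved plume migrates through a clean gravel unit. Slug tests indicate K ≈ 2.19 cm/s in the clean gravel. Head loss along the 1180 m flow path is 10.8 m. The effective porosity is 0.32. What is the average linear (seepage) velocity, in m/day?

Convert K: 2.19 cm/s × 864 = 1892 m/day.
Hydraulic gradient i = Δh / L = 10.8 / 1180 = 0.009153.
Darcy flux q = K · i = 1892 × 0.009153 = 17.32 m/day.
Seepage velocity v = q / n_e = 17.32 / 0.32 = 54.12 m/day.

54.1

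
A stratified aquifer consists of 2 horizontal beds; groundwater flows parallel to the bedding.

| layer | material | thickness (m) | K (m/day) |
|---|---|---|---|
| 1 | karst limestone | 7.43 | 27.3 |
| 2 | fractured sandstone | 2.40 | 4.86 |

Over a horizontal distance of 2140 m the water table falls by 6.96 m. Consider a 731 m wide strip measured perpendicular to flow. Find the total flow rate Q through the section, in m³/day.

510

Flow is parallel to layering, so each bed carries its own Darcy discharge and the transmissivities add.
Σ(K_i·b_i) = 27.3×7.43 + 4.86×2.40 = 214.5 m²/day.
Hydraulic gradient i = Δh / L = 6.96 / 2140 = 0.003252.
Q = Σ(K_i·b_i) · W · i = 214.5 × 731 × 0.003252 = 510.0 m³/day.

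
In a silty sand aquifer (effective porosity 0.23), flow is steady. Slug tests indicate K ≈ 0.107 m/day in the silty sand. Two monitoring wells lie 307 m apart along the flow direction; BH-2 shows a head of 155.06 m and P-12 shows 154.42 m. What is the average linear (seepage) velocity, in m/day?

0.000970

Hydraulic gradient i = (155.06 − 154.42) / 307 = 0.64 / 307 = 0.002085.
Darcy flux q = K · i = 0.1070 × 0.002085 = 0.0002231 m/day.
Seepage velocity v = q / n_e = 0.0002231 / 0.23 = 0.0009698 m/day.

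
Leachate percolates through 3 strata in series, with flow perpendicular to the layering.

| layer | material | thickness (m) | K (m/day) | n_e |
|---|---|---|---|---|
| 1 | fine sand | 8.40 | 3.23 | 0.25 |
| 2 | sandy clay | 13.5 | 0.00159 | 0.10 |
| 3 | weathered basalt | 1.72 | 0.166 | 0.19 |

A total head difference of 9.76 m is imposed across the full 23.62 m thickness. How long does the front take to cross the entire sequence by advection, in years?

With flow normal to the layers, continuity requires the same specific discharge q through every layer.
Σ(b_i/K_i) = 8.40/3.23 + 13.5/0.00159 + 1.72/0.166 = 8504 d.
q = Δh / Σ(b_i/K_i) = 9.76 / 8504 = 0.001148 m/day.
In each layer the seepage velocity is v_i = q/n_i, so the layer transit time is t_i = b_i·n_i / q:
  layer 1 (fine sand): t_1 = 8.40 × 0.25 / 0.001148 = 1830 d
  layer 2 (sandy clay): t_2 = 13.5 × 0.10 / 0.001148 = 1176 d
  layer 3 (weathered basalt): t_3 = 1.72 × 0.19 / 0.001148 = 284.7 d
Total t = Σ t_i = 3291 days = 9.009 years.

9.01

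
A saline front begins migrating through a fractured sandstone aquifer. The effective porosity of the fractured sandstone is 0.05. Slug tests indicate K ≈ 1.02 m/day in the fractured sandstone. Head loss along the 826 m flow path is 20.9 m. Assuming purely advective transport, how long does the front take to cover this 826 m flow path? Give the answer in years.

4.38

Hydraulic gradient i = Δh / L = 20.9 / 826 = 0.02530.
Darcy flux q = K · i = 1.020 × 0.02530 = 0.02581 m/day.
Seepage velocity v = q / n_e = 0.02581 / 0.05 = 0.5162 m/day.
Travel time t = L / v = 826 / 0.5162 = 1600 days = 4.381 years.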